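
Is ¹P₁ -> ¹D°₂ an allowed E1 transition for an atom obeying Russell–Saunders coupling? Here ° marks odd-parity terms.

Parity must change: even → odd — ✓.
ΔJ = 0, ±1 (not J=0↔0): J: 1 → 2, ΔJ = +1 — ✓.
ΔL = 0, ±1 (not L=0↔0): L: 1 → 2, ΔL = +1 — ✓.
ΔS = 0: S: 0 → 0 — ✓.
All four E1 rules are satisfied.

allowed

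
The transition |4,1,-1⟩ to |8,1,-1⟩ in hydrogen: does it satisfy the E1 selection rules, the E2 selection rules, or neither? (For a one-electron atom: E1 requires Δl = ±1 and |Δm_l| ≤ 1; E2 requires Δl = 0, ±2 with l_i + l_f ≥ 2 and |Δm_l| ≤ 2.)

E2

Δl = 1 − 1 = +0; l_i + l_f = 2.
Δm_l = +0.
E1 (Δl = ±1, |Δm_l| ≤ 1): not satisfied.
E2 (Δl = 0,±2, l_i+l_f ≥ 2, |Δm_l| ≤ 2): satisfied.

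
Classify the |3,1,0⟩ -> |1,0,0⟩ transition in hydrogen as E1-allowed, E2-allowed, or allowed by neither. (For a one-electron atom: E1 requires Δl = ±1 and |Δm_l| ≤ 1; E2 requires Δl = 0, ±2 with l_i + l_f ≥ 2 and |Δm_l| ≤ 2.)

E1

Δl = 0 − 1 = -1; l_i + l_f = 1.
Δm_l = +0.
E1 (Δl = ±1, |Δm_l| ≤ 1): satisfied.
E2 (Δl = 0,±2, l_i+l_f ≥ 2, |Δm_l| ≤ 2): not satisfied.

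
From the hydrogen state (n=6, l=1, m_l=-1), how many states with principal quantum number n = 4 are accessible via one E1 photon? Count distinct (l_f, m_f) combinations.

E1 requires Δl = ±1, so l_f ∈ {0, 2}; with 0 ≤ l_f ≤ n_f−1 = 3, the allowed l_f values are {0, 2}.
For l_f = 0: m_f ∈ {m_i−1, m_i, m_i+1} ∩ [−0, 0] = {0} → 1 state.
For l_f = 2: m_f ∈ {m_i−1, m_i, m_i+1} ∩ [−2, 2] = {-2, -1, 0} → 3 states.
Total: 4.

4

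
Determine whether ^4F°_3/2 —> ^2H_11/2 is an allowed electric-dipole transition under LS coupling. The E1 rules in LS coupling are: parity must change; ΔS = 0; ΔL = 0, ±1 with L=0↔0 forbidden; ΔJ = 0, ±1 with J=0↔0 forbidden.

forbidden

Initial level: S=3/2, L=3, J=3/2, parity odd. Final level: S=1/2, L=5, J=11/2, parity even.
ΔL = 0, ±1 (not L=0↔0): L: 3 → 5, ΔL = +2 — fails.
Parity must change: odd → even — ok.
ΔJ = 0, ±1 (not J=0↔0): J: 3/2 → 11/2, ΔJ = +4 — fails.
ΔS = 0: S: 3/2 → 1/2 — fails.
Rule(s) violated: ΔS, ΔL, ΔJ.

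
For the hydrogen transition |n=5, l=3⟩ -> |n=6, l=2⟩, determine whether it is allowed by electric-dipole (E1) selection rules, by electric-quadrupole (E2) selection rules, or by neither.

Δl = 2 − 3 = -1; l_i + l_f = 5.
E1 (Δl = ±1): satisfied.
E2 (Δl = 0,±2, l_i+l_f ≥ 2): not satisfied.

E1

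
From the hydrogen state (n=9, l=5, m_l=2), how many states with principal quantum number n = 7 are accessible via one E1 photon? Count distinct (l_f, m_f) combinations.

E1 requires Δl = ±1, so l_f ∈ {4, 6}; with 0 ≤ l_f ≤ n_f−1 = 6, the allowed l_f values are {4, 6}.
For l_f = 4: m_f ∈ {m_i−1, m_i, m_i+1} ∩ [−4, 4] = {1, 2, 3} → 3 states.
For l_f = 6: m_f ∈ {m_i−1, m_i, m_i+1} ∩ [−6, 6] = {1, 2, 3} → 3 states.
Total: 6.

6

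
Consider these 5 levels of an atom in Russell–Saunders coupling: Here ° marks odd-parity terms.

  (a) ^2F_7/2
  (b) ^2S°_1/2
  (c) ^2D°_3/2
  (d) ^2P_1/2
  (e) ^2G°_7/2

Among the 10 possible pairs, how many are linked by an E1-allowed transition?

(a)–(b): forbidden (ΔL, ΔJ).
(a)–(c): forbidden (ΔJ).
(a)–(d): forbidden (parity, ΔL, ΔJ).
(a)–(e): allowed.
(b)–(c): forbidden (parity, ΔL).
(b)–(d): allowed.
(b)–(e): forbidden (parity, ΔL, ΔJ).
(c)–(d): allowed.
(c)–(e): forbidden (parity, ΔL, ΔJ).
(d)–(e): forbidden (ΔL, ΔJ).
Allowed pairs: 3 of 10.

3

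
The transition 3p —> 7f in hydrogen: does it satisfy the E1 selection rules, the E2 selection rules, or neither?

E2

Δl = 3 − 1 = +2; l_i + l_f = 4.
E1 (Δl = ±1): not satisfied.
E2 (Δl = 0,±2, l_i+l_f ≥ 2): satisfied.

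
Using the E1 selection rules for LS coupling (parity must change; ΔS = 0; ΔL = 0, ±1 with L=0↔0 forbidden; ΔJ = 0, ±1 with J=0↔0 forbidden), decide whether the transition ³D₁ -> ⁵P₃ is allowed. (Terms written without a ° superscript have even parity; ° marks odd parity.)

forbidden

Parity must change: even → even — violated.
ΔS = 0: S: 1 → 2 — violated.
ΔL = 0, ±1 (not L=0↔0): L: 2 → 1, ΔL = -1 — satisfied.
ΔJ = 0, ±1 (not J=0↔0): J: 1 → 3, ΔJ = +2 — violated.
Rule(s) violated: parity, ΔS, ΔJ.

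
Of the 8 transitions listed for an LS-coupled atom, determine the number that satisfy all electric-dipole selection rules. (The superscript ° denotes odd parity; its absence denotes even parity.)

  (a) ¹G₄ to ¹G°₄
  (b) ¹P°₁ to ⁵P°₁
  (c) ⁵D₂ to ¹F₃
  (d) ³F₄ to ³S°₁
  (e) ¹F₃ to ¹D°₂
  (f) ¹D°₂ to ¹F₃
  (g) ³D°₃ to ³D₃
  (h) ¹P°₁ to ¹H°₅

(a) allowed
(b) forbidden (parity, ΔS fail)
(c) forbidden (parity, ΔS fail)
(d) forbidden (ΔL, ΔJ fail)
(e) allowed
(f) allowed
(g) allowed
(h) forbidden (parity, ΔL, ΔJ fail)
Total allowed: 4 of 8.

4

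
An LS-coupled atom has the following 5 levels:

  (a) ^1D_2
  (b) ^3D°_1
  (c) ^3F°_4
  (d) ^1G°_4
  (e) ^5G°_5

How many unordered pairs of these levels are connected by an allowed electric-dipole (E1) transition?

(a)–(b): forbidden (ΔS).
(a)–(c): forbidden (ΔS, ΔJ).
(a)–(d): forbidden (ΔL, ΔJ).
(a)–(e): forbidden (ΔS, ΔL, ΔJ).
(b)–(c): forbidden (parity, ΔJ).
(b)–(d): forbidden (parity, ΔS, ΔL, ΔJ).
(b)–(e): forbidden (parity, ΔS, ΔL, ΔJ).
(c)–(d): forbidden (parity, ΔS).
(c)–(e): forbidden (parity, ΔS).
(d)–(e): forbidden (parity, ΔS).
Allowed pairs: 0 of 10.

0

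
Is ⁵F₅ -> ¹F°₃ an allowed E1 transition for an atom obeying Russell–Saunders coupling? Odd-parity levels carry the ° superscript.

Parity must change: even → odd — ok.
ΔS = 0: S: 2 → 0 — fails.
ΔL = 0, ±1 (not L=0↔0): L: 3 → 3, ΔL = +0 — ok.
ΔJ = 0, ±1 (not J=0↔0): J: 5 → 3, ΔJ = -2 — fails.
Rule(s) violated: ΔS, ΔJ.

forbidden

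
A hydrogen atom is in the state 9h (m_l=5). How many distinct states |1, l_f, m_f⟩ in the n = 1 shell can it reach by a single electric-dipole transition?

E1 requires l_f ∈ {4, 6}, but neither lies in [0, 0], so no final state is reachable.
Total: 0.

0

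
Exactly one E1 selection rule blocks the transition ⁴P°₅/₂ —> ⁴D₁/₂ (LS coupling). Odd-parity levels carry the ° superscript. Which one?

the ΔJ = 0, ±1 rule

Parity must change: odd → even — ok.
ΔS = 0: S: 3/2 → 3/2 — ok.
ΔL = 0, ±1 (not L=0↔0): L: 1 → 2, ΔL = +1 — ok.
ΔJ = 0, ±1 (not J=0↔0): J: 5/2 → 1/2, ΔJ = -2 — fails.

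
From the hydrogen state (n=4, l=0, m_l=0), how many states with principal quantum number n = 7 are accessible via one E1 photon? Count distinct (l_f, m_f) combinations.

3

E1 requires Δl = ±1, so l_f ∈ {-1, 1}; with 0 ≤ l_f ≤ n_f−1 = 6, the allowed l_f values are {1}.
For l_f = 1: m_f ∈ {m_i−1, m_i, m_i+1} ∩ [−1, 1] = {-1, 0, 1} → 3 states.
Total: 3.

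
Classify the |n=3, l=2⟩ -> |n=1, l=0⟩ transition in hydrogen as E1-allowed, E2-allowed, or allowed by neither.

E2

Δl = 0 − 2 = -2; l_i + l_f = 2.
E1 (Δl = ±1): not satisfied.
E2 (Δl = 0,±2, l_i+l_f ≥ 2): satisfied.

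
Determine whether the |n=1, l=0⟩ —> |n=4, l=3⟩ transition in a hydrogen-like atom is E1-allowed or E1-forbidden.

forbidden

l: 0 → 3 (Δl = +3). Δl = ±1 ✗.
The transition is electric-dipole forbidden.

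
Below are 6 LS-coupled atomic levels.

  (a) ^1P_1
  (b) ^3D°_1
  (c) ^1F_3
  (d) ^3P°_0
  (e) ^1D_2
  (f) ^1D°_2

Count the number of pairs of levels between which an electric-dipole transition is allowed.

3

(a)–(b): forbidden (ΔS).
(a)–(c): forbidden (parity, ΔL, ΔJ).
(a)–(d): forbidden (ΔS).
(a)–(e): forbidden (parity).
(a)–(f): allowed.
(b)–(c): forbidden (ΔS, ΔJ).
(b)–(d): forbidden (parity).
(b)–(e): forbidden (ΔS).
(b)–(f): forbidden (parity, ΔS).
(c)–(d): forbidden (ΔS, ΔL, ΔJ).
(c)–(e): forbidden (parity).
(c)–(f): allowed.
(d)–(e): forbidden (ΔS, ΔJ).
(d)–(f): forbidden (parity, ΔS, ΔJ).
(e)–(f): allowed.
Allowed pairs: 3 of 15.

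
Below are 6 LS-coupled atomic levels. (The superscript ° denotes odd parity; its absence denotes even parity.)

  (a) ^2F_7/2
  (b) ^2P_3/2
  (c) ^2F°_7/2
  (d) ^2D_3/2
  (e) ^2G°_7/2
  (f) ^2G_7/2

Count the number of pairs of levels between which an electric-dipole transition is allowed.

(a)–(b): forbidden (parity, ΔL, ΔJ).
(a)–(c): allowed.
(a)–(d): forbidden (parity, ΔJ).
(a)–(e): allowed.
(a)–(f): forbidden (parity).
(b)–(c): forbidden (ΔL, ΔJ).
(b)–(d): forbidden (parity).
(b)–(e): forbidden (ΔL, ΔJ).
(b)–(f): forbidden (parity, ΔL, ΔJ).
(c)–(d): forbidden (ΔJ).
(c)–(e): forbidden (parity).
(c)–(f): allowed.
(d)–(e): forbidden (ΔL, ΔJ).
(d)–(f): forbidden (parity, ΔL, ΔJ).
(e)–(f): allowed.
Allowed pairs: 4 of 15.

4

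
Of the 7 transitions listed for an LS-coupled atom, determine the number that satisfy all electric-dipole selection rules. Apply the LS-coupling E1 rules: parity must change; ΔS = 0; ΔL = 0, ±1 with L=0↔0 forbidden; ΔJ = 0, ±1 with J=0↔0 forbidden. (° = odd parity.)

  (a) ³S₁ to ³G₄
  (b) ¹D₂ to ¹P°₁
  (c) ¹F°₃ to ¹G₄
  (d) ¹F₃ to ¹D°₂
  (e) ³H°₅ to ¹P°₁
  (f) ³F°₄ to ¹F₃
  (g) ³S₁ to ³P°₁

4

(a) forbidden (parity, ΔL, ΔJ fail)
(b) allowed
(c) allowed
(d) allowed
(e) forbidden (parity, ΔS, ΔL, ΔJ fail)
(f) forbidden (ΔS fails)
(g) allowed
Total allowed: 4 of 7.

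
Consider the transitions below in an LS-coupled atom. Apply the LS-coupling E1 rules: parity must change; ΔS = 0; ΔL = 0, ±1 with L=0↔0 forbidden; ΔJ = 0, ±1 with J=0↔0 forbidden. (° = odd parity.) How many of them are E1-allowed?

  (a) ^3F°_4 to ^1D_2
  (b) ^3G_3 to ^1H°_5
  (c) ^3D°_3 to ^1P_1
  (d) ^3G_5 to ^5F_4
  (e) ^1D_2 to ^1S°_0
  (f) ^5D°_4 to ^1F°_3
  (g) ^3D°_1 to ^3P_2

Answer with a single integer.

1

(a) forbidden (ΔS, ΔJ fail)
(b) forbidden (ΔS, ΔJ fail)
(c) forbidden (ΔS, ΔJ fail)
(d) forbidden (parity, ΔS fail)
(e) forbidden (ΔL, ΔJ fail)
(f) forbidden (parity, ΔS fail)
(g) allowed
Total allowed: 1 of 7.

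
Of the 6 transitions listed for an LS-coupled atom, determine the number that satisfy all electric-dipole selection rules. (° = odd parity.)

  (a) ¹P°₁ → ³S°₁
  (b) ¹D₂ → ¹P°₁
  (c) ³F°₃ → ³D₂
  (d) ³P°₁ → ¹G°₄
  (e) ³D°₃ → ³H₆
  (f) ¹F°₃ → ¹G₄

(a) forbidden (parity, ΔS fail)
(b) allowed
(c) allowed
(d) forbidden (parity, ΔS, ΔL, ΔJ fail)
(e) forbidden (ΔL, ΔJ fail)
(f) allowed
Total allowed: 3 of 6.

3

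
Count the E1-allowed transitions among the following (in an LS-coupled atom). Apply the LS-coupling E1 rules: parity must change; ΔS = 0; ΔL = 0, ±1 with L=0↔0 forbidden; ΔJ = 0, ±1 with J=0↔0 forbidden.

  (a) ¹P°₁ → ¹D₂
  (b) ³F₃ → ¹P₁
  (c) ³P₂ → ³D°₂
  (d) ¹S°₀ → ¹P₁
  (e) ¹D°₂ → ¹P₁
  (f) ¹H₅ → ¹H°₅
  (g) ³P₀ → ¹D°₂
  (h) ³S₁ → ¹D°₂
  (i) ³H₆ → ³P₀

5

(a) allowed
(b) forbidden (parity, ΔS, ΔL, ΔJ fail)
(c) allowed
(d) allowed
(e) allowed
(f) allowed
(g) forbidden (ΔS, ΔJ fail)
(h) forbidden (ΔS, ΔL fail)
(i) forbidden (parity, ΔL, ΔJ fail)
Total allowed: 5 of 9.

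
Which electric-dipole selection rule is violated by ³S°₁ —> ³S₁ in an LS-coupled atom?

the L=0 ↔ L=0 exclusion

Initial level: S=1, L=0, J=1, parity odd. Final level: S=1, L=0, J=1, parity even.
Parity must change: odd → even — passes.
ΔS = 0: S: 1 → 1 — passes.
ΔL = 0, ±1 (not L=0↔0): L: 0 → 0, ΔL = +0 — fails.
ΔJ = 0, ±1 (not J=0↔0): J: 1 → 1, ΔJ = +0 — passes.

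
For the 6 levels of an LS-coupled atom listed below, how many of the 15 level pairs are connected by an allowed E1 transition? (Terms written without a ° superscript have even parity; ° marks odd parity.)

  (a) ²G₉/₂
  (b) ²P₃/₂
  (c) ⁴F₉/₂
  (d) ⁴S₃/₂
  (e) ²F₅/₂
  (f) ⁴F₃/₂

0

(a)–(b): forbidden (parity, ΔL, ΔJ).
(a)–(c): forbidden (parity, ΔS).
(a)–(d): forbidden (parity, ΔS, ΔL, ΔJ).
(a)–(e): forbidden (parity, ΔJ).
(a)–(f): forbidden (parity, ΔS, ΔJ).
(b)–(c): forbidden (parity, ΔS, ΔL, ΔJ).
(b)–(d): forbidden (parity, ΔS).
(b)–(e): forbidden (parity, ΔL).
(b)–(f): forbidden (parity, ΔS, ΔL).
(c)–(d): forbidden (parity, ΔL, ΔJ).
(c)–(e): forbidden (parity, ΔS, ΔJ).
(c)–(f): forbidden (parity, ΔJ).
(d)–(e): forbidden (parity, ΔS, ΔL).
(d)–(f): forbidden (parity, ΔL).
(e)–(f): forbidden (parity, ΔS).
Allowed pairs: 0 of 15.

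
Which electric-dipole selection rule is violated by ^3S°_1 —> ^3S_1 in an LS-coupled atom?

Parity must change: odd → even — passes.
ΔS = 0: S: 1 → 1 — passes.
ΔL = 0, ±1 (not L=0↔0): L: 0 → 0, ΔL = +0 — fails.
ΔJ = 0, ±1 (not J=0↔0): J: 1 → 1, ΔJ = +0 — passes.

the L=0 ↔ L=0 exclusion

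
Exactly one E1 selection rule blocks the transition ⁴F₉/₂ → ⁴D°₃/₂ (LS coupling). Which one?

the ΔJ = 0, ±1 rule

Reading off the term symbols: S 3/2→3/2, L 3→2, J 9/2→3/2, parity even→odd.
Parity must change: even → odd — ok.
ΔS = 0: S: 3/2 → 3/2 — ok.
ΔL = 0, ±1 (not L=0↔0): L: 3 → 2, ΔL = -1 — ok.
ΔJ = 0, ±1 (not J=0↔0): J: 9/2 → 3/2, ΔJ = -3 — fails.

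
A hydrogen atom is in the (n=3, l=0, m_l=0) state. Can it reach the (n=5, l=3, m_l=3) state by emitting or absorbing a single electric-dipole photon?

forbidden

Δl = 3 − 0 = +3; the E1 rule Δl = ±1 is fails.
m_l: 0 → 3 (Δm_l = +3). |Δm_l| ≤ 1 fails.
The transition is electric-dipole forbidden.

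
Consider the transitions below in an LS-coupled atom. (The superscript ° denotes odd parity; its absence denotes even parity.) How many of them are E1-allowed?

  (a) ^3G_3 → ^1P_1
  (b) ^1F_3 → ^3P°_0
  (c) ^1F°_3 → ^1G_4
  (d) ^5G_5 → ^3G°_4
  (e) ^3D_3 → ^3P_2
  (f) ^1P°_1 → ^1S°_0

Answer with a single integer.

(a) forbidden (parity, ΔS, ΔL, ΔJ fail)
(b) forbidden (ΔS, ΔL, ΔJ fail)
(c) allowed
(d) forbidden (ΔS fails)
(e) forbidden (parity fails)
(f) forbidden (parity fails)
Total allowed: 1 of 6.

1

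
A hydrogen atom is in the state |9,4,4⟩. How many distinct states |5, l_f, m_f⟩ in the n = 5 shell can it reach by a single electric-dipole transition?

E1 requires Δl = ±1, so l_f ∈ {3, 5}; with 0 ≤ l_f ≤ n_f−1 = 4, the allowed l_f values are {3}.
For l_f = 3: m_f ∈ {m_i−1, m_i, m_i+1} ∩ [−3, 3] = {3} → 1 state.
Total: 1.

1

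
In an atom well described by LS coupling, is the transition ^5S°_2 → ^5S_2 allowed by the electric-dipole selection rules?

forbidden

Initial level: S=2, L=0, J=2, parity odd. Final level: S=2, L=0, J=2, parity even.
Parity must change: odd → even — passes.
ΔS = 0: S: 2 → 2 — passes.
ΔL = 0, ±1 (not L=0↔0): L: 0 → 0, ΔL = +0 — fails.
ΔJ = 0, ±1 (not J=0↔0): J: 2 → 2, ΔJ = +0 — passes.
Rule(s) violated: ΔL.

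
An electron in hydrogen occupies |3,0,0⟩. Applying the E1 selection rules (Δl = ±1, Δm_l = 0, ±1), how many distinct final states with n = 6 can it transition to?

E1 requires Δl = ±1, so l_f ∈ {-1, 1}; with 0 ≤ l_f ≤ n_f−1 = 5, the allowed l_f values are {1}.
For l_f = 1: m_f ∈ {m_i−1, m_i, m_i+1} ∩ [−1, 1] = {-1, 0, 1} → 3 states.
Total: 3.

3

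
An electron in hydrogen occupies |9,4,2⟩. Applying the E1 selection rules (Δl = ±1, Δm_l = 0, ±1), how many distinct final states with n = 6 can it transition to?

E1 requires Δl = ±1, so l_f ∈ {3, 5}; with 0 ≤ l_f ≤ n_f−1 = 5, the allowed l_f values are {3, 5}.
For l_f = 3: m_f ∈ {m_i−1, m_i, m_i+1} ∩ [−3, 3] = {1, 2, 3} → 3 states.
For l_f = 5: m_f ∈ {m_i−1, m_i, m_i+1} ∩ [−5, 5] = {1, 2, 3} → 3 states.
Total: 6.

6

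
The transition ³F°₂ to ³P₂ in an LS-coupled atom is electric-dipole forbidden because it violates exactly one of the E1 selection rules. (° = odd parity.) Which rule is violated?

ΔS = 0: S: 1 → 1 — satisfied.
ΔL = 0, ±1 (not L=0↔0): L: 3 → 1, ΔL = -2 — violated.
Parity must change: odd → even — satisfied.
ΔJ = 0, ±1 (not J=0↔0): J: 2 → 2, ΔJ = +0 — satisfied.

the ΔL = 0, ±1 rule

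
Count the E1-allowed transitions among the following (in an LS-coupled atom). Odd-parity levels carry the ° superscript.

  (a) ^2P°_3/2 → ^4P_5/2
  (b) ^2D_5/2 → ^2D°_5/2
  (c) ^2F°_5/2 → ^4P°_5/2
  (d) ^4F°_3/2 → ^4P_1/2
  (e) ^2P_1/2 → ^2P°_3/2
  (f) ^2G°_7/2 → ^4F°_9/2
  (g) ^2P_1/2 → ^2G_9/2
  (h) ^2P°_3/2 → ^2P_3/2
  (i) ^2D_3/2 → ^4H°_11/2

(a) forbidden (ΔS fails)
(b) allowed
(c) forbidden (parity, ΔS, ΔL fail)
(d) forbidden (ΔL fails)
(e) allowed
(f) forbidden (parity, ΔS fail)
(g) forbidden (parity, ΔL, ΔJ fail)
(h) allowed
(i) forbidden (ΔS, ΔL, ΔJ fail)
Total allowed: 3 of 9.

3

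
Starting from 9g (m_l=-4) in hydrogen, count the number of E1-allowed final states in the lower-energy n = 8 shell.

4

E1 requires Δl = ±1, so l_f ∈ {3, 5}; with 0 ≤ l_f ≤ n_f−1 = 7, the allowed l_f values are {3, 5}.
For l_f = 3: m_f ∈ {m_i−1, m_i, m_i+1} ∩ [−3, 3] = {-3} → 1 state.
For l_f = 5: m_f ∈ {m_i−1, m_i, m_i+1} ∩ [−5, 5] = {-5, -4, -3} → 3 states.
Total: 4.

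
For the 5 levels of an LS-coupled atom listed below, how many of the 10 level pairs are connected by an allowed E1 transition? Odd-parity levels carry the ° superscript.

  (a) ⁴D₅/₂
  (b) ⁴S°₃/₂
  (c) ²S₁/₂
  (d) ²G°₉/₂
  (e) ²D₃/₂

0

(a)–(b): forbidden (ΔL).
(a)–(c): forbidden (parity, ΔS, ΔL, ΔJ).
(a)–(d): forbidden (ΔS, ΔL, ΔJ).
(a)–(e): forbidden (parity, ΔS).
(b)–(c): forbidden (ΔS, ΔL).
(b)–(d): forbidden (parity, ΔS, ΔL, ΔJ).
(b)–(e): forbidden (ΔS, ΔL).
(c)–(d): forbidden (ΔL, ΔJ).
(c)–(e): forbidden (parity, ΔL).
(d)–(e): forbidden (ΔL, ΔJ).
Allowed pairs: 0 of 10.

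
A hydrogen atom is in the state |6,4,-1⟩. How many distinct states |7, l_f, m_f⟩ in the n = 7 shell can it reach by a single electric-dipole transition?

E1 requires Δl = ±1, so l_f ∈ {3, 5}; with 0 ≤ l_f ≤ n_f−1 = 6, the allowed l_f values are {3, 5}.
For l_f = 3: m_f ∈ {m_i−1, m_i, m_i+1} ∩ [−3, 3] = {-2, -1, 0} → 3 states.
For l_f = 5: m_f ∈ {m_i−1, m_i, m_i+1} ∩ [−5, 5] = {-2, -1, 0} → 3 states.
Total: 6.

6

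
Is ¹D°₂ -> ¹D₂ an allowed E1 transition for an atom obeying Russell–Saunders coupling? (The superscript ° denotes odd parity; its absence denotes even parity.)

ΔL = 0, ±1 (not L=0↔0): L: 2 → 2, ΔL = +0 — ✓.
ΔS = 0: S: 0 → 0 — ✓.
Parity must change: odd → even — ✓.
ΔJ = 0, ±1 (not J=0↔0): J: 2 → 2, ΔJ = +0 — ✓.
All four E1 rules are satisfied.

allowed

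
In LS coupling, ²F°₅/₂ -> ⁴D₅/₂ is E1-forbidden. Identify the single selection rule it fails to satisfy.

Parity must change: odd → even — ✓.
ΔS = 0: S: 1/2 → 3/2 — ✗.
ΔL = 0, ±1 (not L=0↔0): L: 3 → 2, ΔL = -1 — ✓.
ΔJ = 0, ±1 (not J=0↔0): J: 5/2 → 5/2, ΔJ = +0 — ✓.

the ΔS = 0 rule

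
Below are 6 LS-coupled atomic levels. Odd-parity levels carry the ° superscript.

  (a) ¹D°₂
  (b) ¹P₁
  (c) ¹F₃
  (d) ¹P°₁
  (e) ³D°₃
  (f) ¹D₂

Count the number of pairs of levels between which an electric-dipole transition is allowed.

(a)–(b): allowed.
(a)–(c): allowed.
(a)–(d): forbidden (parity).
(a)–(e): forbidden (parity, ΔS).
(a)–(f): allowed.
(b)–(c): forbidden (parity, ΔL, ΔJ).
(b)–(d): allowed.
(b)–(e): forbidden (ΔS, ΔJ).
(b)–(f): forbidden (parity).
(c)–(d): forbidden (ΔL, ΔJ).
(c)–(e): forbidden (ΔS).
(c)–(f): forbidden (parity).
(d)–(e): forbidden (parity, ΔS, ΔJ).
(d)–(f): allowed.
(e)–(f): forbidden (ΔS).
Allowed pairs: 5 of 15.

5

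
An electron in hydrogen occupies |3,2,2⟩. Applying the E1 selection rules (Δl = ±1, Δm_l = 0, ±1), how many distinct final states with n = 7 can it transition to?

4

E1 requires Δl = ±1, so l_f ∈ {1, 3}; with 0 ≤ l_f ≤ n_f−1 = 6, the allowed l_f values are {1, 3}.
For l_f = 1: m_f ∈ {m_i−1, m_i, m_i+1} ∩ [−1, 1] = {1} → 1 state.
For l_f = 3: m_f ∈ {m_i−1, m_i, m_i+1} ∩ [−3, 3] = {1, 2, 3} → 3 states.
Total: 4.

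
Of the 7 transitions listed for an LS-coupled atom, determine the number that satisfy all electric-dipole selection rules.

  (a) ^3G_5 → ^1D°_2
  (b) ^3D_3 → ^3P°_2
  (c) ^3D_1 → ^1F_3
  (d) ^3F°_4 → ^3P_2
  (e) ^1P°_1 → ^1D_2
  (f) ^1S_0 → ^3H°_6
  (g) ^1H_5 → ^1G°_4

(a) forbidden (ΔS, ΔL, ΔJ fail)
(b) allowed
(c) forbidden (parity, ΔS, ΔJ fail)
(d) forbidden (ΔL, ΔJ fail)
(e) allowed
(f) forbidden (ΔS, ΔL, ΔJ fail)
(g) allowed
Total allowed: 3 of 7.

3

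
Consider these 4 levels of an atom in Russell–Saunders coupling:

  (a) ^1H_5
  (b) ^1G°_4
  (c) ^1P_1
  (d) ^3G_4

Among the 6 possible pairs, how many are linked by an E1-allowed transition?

(a)–(b): allowed.
(a)–(c): forbidden (parity, ΔL, ΔJ).
(a)–(d): forbidden (parity, ΔS).
(b)–(c): forbidden (ΔL, ΔJ).
(b)–(d): forbidden (ΔS).
(c)–(d): forbidden (parity, ΔS, ΔL, ΔJ).
Allowed pairs: 1 of 6.

1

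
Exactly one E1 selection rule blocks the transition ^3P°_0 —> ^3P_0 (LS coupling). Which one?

Parity must change: odd → even — ok.
ΔJ = 0, ±1 (not J=0↔0): J: 0 → 0, ΔJ = +0 — fails.
ΔS = 0: S: 1 → 1 — ok.
ΔL = 0, ±1 (not L=0↔0): L: 1 → 1, ΔL = +0 — ok.

the J=0 ↔ J=0 exclusion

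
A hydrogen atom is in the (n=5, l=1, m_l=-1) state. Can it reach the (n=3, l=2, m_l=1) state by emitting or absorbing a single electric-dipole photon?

forbidden

Δl = 2 − 1 = +1; the E1 rule Δl = ±1 is ✓.
m_l: -1 → 1 (Δm_l = +2). |Δm_l| ≤ 1 ✗.
The transition is electric-dipole forbidden.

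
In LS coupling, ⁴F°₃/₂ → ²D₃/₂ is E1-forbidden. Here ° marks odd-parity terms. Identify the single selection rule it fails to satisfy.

Reading off the term symbols: S 3/2→1/2, L 3→2, J 3/2→3/2, parity odd→even.
Parity must change: odd → even — ✓.
ΔS = 0: S: 3/2 → 1/2 — ✗.
ΔL = 0, ±1 (not L=0↔0): L: 3 → 2, ΔL = -1 — ✓.
ΔJ = 0, ±1 (not J=0↔0): J: 3/2 → 3/2, ΔJ = +0 — ✓.

the ΔS = 0 rule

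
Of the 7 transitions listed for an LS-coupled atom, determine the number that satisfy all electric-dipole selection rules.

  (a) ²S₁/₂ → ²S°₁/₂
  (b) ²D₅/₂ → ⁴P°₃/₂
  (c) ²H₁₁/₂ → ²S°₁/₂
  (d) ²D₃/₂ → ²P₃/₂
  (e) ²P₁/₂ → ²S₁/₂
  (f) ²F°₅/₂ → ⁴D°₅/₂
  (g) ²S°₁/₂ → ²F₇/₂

0

(a) forbidden (ΔL fails)
(b) forbidden (ΔS fails)
(c) forbidden (ΔL, ΔJ fail)
(d) forbidden (parity fails)
(e) forbidden (parity fails)
(f) forbidden (parity, ΔS fail)
(g) forbidden (ΔL, ΔJ fail)
Total allowed: 0 of 7.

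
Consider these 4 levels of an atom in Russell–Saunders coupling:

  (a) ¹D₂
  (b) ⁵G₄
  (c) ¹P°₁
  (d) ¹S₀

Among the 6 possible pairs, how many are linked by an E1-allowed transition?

2

(a)–(b): forbidden (parity, ΔS, ΔL, ΔJ).
(a)–(c): allowed.
(a)–(d): forbidden (parity, ΔL, ΔJ).
(b)–(c): forbidden (ΔS, ΔL, ΔJ).
(b)–(d): forbidden (parity, ΔS, ΔL, ΔJ).
(c)–(d): allowed.
Allowed pairs: 2 of 6.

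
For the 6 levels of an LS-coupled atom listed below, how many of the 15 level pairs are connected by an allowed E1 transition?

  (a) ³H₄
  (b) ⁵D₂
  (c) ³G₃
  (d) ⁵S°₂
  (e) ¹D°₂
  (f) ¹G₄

0

(a)–(b): forbidden (parity, ΔS, ΔL, ΔJ).
(a)–(c): forbidden (parity).
(a)–(d): forbidden (ΔS, ΔL, ΔJ).
(a)–(e): forbidden (ΔS, ΔL, ΔJ).
(a)–(f): forbidden (parity, ΔS).
(b)–(c): forbidden (parity, ΔS, ΔL).
(b)–(d): forbidden (ΔL).
(b)–(e): forbidden (ΔS).
(b)–(f): forbidden (parity, ΔS, ΔL, ΔJ).
(c)–(d): forbidden (ΔS, ΔL).
(c)–(e): forbidden (ΔS, ΔL).
(c)–(f): forbidden (parity, ΔS).
(d)–(e): forbidden (parity, ΔS, ΔL).
(d)–(f): forbidden (ΔS, ΔL, ΔJ).
(e)–(f): forbidden (ΔL, ΔJ).
Allowed pairs: 0 of 15.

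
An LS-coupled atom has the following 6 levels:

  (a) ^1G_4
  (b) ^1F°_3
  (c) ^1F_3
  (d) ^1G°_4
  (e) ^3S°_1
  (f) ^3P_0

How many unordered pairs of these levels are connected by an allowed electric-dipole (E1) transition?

5

(a)–(b): allowed.
(a)–(c): forbidden (parity).
(a)–(d): allowed.
(a)–(e): forbidden (ΔS, ΔL, ΔJ).
(a)–(f): forbidden (parity, ΔS, ΔL, ΔJ).
(b)–(c): allowed.
(b)–(d): forbidden (parity).
(b)–(e): forbidden (parity, ΔS, ΔL, ΔJ).
(b)–(f): forbidden (ΔS, ΔL, ΔJ).
(c)–(d): allowed.
(c)–(e): forbidden (ΔS, ΔL, ΔJ).
(c)–(f): forbidden (parity, ΔS, ΔL, ΔJ).
(d)–(e): forbidden (parity, ΔS, ΔL, ΔJ).
(d)–(f): forbidden (ΔS, ΔL, ΔJ).
(e)–(f): allowed.
Allowed pairs: 5 of 15.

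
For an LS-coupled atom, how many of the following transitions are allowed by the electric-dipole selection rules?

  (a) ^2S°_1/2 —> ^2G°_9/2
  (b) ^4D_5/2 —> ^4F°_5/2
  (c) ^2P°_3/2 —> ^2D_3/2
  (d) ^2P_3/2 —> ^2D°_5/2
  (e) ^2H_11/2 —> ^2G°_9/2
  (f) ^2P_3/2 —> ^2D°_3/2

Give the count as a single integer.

(a) forbidden (parity, ΔL, ΔJ fail)
(b) allowed
(c) allowed
(d) allowed
(e) allowed
(f) allowed
Total allowed: 5 of 6.

5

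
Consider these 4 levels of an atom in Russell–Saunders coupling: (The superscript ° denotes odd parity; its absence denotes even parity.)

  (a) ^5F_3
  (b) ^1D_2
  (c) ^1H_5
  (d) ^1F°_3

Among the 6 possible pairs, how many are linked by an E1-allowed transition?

(a)–(b): forbidden (parity, ΔS).
(a)–(c): forbidden (parity, ΔS, ΔL, ΔJ).
(a)–(d): forbidden (ΔS).
(b)–(c): forbidden (parity, ΔL, ΔJ).
(b)–(d): allowed.
(c)–(d): forbidden (ΔL, ΔJ).
Allowed pairs: 1 of 6.

1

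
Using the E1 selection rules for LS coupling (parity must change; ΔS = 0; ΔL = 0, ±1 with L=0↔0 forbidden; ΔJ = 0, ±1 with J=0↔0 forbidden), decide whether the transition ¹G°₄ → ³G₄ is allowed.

forbidden

Parity must change: odd → even — passes.
ΔS = 0: S: 0 → 1 — fails.
ΔL = 0, ±1 (not L=0↔0): L: 4 → 4, ΔL = +0 — passes.
ΔJ = 0, ±1 (not J=0↔0): J: 4 → 4, ΔJ = +0 — passes.
Rule(s) violated: ΔS.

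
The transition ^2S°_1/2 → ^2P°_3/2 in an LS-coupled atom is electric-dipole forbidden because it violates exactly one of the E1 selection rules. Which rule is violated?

parity

Parity must change: odd → odd — fails.
ΔS = 0: S: 1/2 → 1/2 — ok.
ΔL = 0, ±1 (not L=0↔0): L: 0 → 1, ΔL = +1 — ok.
ΔJ = 0, ±1 (not J=0↔0): J: 1/2 → 3/2, ΔJ = +1 — ok.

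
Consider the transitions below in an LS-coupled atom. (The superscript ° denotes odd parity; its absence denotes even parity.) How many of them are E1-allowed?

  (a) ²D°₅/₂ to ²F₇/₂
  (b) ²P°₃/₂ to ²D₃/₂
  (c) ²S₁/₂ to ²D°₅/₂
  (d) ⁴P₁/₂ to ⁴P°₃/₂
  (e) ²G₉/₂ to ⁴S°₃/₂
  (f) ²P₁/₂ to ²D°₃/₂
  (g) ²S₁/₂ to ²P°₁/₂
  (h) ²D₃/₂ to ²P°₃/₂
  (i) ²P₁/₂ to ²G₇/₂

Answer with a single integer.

6

(a) allowed
(b) allowed
(c) forbidden (ΔL, ΔJ fail)
(d) allowed
(e) forbidden (ΔS, ΔL, ΔJ fail)
(f) allowed
(g) allowed
(h) allowed
(i) forbidden (parity, ΔL, ΔJ fail)
Total allowed: 6 of 9.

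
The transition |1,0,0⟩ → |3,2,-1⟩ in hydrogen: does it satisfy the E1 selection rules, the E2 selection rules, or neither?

E2

Δl = 2 − 0 = +2; l_i + l_f = 2.
Δm_l = -1.
E1 (Δl = ±1, |Δm_l| ≤ 1): not satisfied.
E2 (Δl = 0,±2, l_i+l_f ≥ 2, |Δm_l| ≤ 2): satisfied.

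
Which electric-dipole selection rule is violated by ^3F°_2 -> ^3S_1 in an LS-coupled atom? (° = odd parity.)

the ΔL = 0, ±1 rule

Parity must change: odd → even — ok.
ΔS = 0: S: 1 → 1 — ok.
ΔL = 0, ±1 (not L=0↔0): L: 3 → 0, ΔL = -3 — fails.
ΔJ = 0, ±1 (not J=0↔0): J: 2 → 1, ΔJ = -1 — ok.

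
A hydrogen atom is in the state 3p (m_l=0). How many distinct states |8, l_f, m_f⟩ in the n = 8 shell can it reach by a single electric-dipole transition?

E1 requires Δl = ±1, so l_f ∈ {0, 2}; with 0 ≤ l_f ≤ n_f−1 = 7, the allowed l_f values are {0, 2}.
For l_f = 0: m_f ∈ {m_i−1, m_i, m_i+1} ∩ [−0, 0] = {0} → 1 state.
For l_f = 2: m_f ∈ {m_i−1, m_i, m_i+1} ∩ [−2, 2] = {-1, 0, 1} → 3 states.
Total: 4.

4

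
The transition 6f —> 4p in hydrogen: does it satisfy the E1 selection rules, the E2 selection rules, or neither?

Δl = 1 − 3 = -2; l_i + l_f = 4.
E1 (Δl = ±1): not satisfied.
E2 (Δl = 0,±2, l_i+l_f ≥ 2): satisfied.

E2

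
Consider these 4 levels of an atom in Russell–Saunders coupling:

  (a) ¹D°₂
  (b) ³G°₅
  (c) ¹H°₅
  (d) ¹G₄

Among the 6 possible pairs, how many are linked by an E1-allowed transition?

(a)–(b): forbidden (parity, ΔS, ΔL, ΔJ).
(a)–(c): forbidden (parity, ΔL, ΔJ).
(a)–(d): forbidden (ΔL, ΔJ).
(b)–(c): forbidden (parity, ΔS).
(b)–(d): forbidden (ΔS).
(c)–(d): allowed.
Allowed pairs: 1 of 6.

1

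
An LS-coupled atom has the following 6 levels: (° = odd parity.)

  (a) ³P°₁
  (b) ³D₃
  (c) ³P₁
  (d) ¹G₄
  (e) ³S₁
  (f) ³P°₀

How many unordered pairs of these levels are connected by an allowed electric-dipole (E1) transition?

4

(a)–(b): forbidden (ΔJ).
(a)–(c): allowed.
(a)–(d): forbidden (ΔS, ΔL, ΔJ).
(a)–(e): allowed.
(a)–(f): forbidden (parity).
(b)–(c): forbidden (parity, ΔJ).
(b)–(d): forbidden (parity, ΔS, ΔL).
(b)–(e): forbidden (parity, ΔL, ΔJ).
(b)–(f): forbidden (ΔJ).
(c)–(d): forbidden (parity, ΔS, ΔL, ΔJ).
(c)–(e): forbidden (parity).
(c)–(f): allowed.
(d)–(e): forbidden (parity, ΔS, ΔL, ΔJ).
(d)–(f): forbidden (ΔS, ΔL, ΔJ).
(e)–(f): allowed.
Allowed pairs: 4 of 15.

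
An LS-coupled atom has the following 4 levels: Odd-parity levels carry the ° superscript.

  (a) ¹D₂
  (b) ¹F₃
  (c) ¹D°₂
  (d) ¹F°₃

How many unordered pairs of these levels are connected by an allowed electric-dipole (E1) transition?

4

(a)–(b): forbidden (parity).
(a)–(c): allowed.
(a)–(d): allowed.
(b)–(c): allowed.
(b)–(d): allowed.
(c)–(d): forbidden (parity).
Allowed pairs: 4 of 6.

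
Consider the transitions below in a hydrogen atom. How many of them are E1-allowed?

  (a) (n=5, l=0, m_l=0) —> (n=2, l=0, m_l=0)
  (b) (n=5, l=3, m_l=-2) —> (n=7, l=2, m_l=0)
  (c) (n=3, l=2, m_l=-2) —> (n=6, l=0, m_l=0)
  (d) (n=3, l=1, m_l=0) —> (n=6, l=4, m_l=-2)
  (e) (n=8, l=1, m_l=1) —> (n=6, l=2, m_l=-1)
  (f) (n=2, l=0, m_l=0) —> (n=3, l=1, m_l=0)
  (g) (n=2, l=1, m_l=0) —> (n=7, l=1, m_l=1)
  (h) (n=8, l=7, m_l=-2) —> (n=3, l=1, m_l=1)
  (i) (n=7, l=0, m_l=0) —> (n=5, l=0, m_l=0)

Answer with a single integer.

(a) forbidden — Δl = +0 (E1 requires Δl = ±1)
(b) forbidden — Δm_l = +2 (E1 requires Δm_l = 0, ±1)
(c) forbidden — Δl = -2 (E1 requires Δl = ±1); Δm_l = +2 (E1 requires Δm_l = 0, ±1)
(d) forbidden — Δl = +3 (E1 requires Δl = ±1); Δm_l = -2 (E1 requires Δm_l = 0, ±1)
(e) forbidden — Δm_l = -2 (E1 requires Δm_l = 0, ±1)
(f) allowed
(g) forbidden — Δl = +0 (E1 requires Δl = ±1)
(h) forbidden — Δl = -6 (E1 requires Δl = ±1); Δm_l = +3 (E1 requires Δm_l = 0, ±1)
(i) forbidden — Δl = +0 (E1 requires Δl = ±1)
Total allowed: 1 of 9.

1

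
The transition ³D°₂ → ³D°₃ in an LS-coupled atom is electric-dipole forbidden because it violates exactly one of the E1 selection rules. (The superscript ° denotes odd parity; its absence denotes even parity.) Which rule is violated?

Reading off the term symbols: S 1→1, L 2→2, J 2→3, parity odd→odd.
ΔS = 0: S: 1 → 1 — satisfied.
ΔJ = 0, ±1 (not J=0↔0): J: 2 → 3, ΔJ = +1 — satisfied.
ΔL = 0, ±1 (not L=0↔0): L: 2 → 2, ΔL = +0 — satisfied.
Parity must change: odd → odd — violated.

parity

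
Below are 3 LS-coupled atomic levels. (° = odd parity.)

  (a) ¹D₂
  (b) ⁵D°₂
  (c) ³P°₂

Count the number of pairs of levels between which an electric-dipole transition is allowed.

0

(a)–(b): forbidden (ΔS).
(a)–(c): forbidden (ΔS).
(b)–(c): forbidden (parity, ΔS).
Allowed pairs: 0 of 3.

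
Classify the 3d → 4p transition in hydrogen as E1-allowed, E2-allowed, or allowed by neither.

E1

Δl = 1 − 2 = -1; l_i + l_f = 3.
E1 (Δl = ±1): satisfied.
E2 (Δl = 0,±2, l_i+l_f ≥ 2): not satisfied.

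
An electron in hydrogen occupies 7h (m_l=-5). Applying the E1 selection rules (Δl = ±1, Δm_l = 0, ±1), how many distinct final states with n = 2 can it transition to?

0

E1 requires l_f ∈ {4, 6}, but neither lies in [0, 1], so no final state is reachable.
Total: 0.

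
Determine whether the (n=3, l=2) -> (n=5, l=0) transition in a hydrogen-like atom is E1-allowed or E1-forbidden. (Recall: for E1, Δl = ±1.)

l: 2 → 0 (Δl = -2). Δl = ±1 fails.
The transition is electric-dipole forbidden.

forbidden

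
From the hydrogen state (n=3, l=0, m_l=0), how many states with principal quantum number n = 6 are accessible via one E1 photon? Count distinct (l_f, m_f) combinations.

3

E1 requires Δl = ±1, so l_f ∈ {-1, 1}; with 0 ≤ l_f ≤ n_f−1 = 5, the allowed l_f values are {1}.
For l_f = 1: m_f ∈ {m_i−1, m_i, m_i+1} ∩ [−1, 1] = {-1, 0, 1} → 3 states.
Total: 3.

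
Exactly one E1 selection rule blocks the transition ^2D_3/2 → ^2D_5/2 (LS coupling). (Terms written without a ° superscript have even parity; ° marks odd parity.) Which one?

Initial level: S=1/2, L=2, J=3/2, parity even. Final level: S=1/2, L=2, J=5/2, parity even.
ΔL = 0, ±1 (not L=0↔0): L: 2 → 2, ΔL = +0 — passes.
ΔS = 0: S: 1/2 → 1/2 — passes.
Parity must change: even → even — fails.
ΔJ = 0, ±1 (not J=0↔0): J: 3/2 → 5/2, ΔJ = +1 — passes.

parity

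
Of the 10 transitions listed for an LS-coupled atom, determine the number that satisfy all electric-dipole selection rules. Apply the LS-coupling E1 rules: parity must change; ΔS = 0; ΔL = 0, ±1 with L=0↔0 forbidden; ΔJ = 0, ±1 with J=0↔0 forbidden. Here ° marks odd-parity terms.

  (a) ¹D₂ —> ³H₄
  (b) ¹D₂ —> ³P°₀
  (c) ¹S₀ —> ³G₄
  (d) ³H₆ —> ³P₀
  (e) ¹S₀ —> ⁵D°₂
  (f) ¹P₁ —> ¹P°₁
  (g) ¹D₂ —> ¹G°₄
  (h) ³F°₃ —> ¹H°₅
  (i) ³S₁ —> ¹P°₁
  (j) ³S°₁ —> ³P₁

2

(a) forbidden (parity, ΔS, ΔL, ΔJ fail)
(b) forbidden (ΔS, ΔJ fail)
(c) forbidden (parity, ΔS, ΔL, ΔJ fail)
(d) forbidden (parity, ΔL, ΔJ fail)
(e) forbidden (ΔS, ΔL, ΔJ fail)
(f) allowed
(g) forbidden (ΔL, ΔJ fail)
(h) forbidden (parity, ΔS, ΔL, ΔJ fail)
(i) forbidden (ΔS fails)
(j) allowed
Total allowed: 2 of 10.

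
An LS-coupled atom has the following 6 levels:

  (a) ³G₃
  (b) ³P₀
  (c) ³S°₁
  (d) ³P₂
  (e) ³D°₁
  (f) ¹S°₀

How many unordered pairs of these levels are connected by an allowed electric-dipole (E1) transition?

4

(a)–(b): forbidden (parity, ΔL, ΔJ).
(a)–(c): forbidden (ΔL, ΔJ).
(a)–(d): forbidden (parity, ΔL).
(a)–(e): forbidden (ΔL, ΔJ).
(a)–(f): forbidden (ΔS, ΔL, ΔJ).
(b)–(c): allowed.
(b)–(d): forbidden (parity, ΔJ).
(b)–(e): allowed.
(b)–(f): forbidden (ΔS, ΔJ).
(c)–(d): allowed.
(c)–(e): forbidden (parity, ΔL).
(c)–(f): forbidden (parity, ΔS, ΔL).
(d)–(e): allowed.
(d)–(f): forbidden (ΔS, ΔJ).
(e)–(f): forbidden (parity, ΔS, ΔL).
Allowed pairs: 4 of 15.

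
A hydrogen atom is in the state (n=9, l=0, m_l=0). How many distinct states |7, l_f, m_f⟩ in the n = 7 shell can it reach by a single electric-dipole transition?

3

E1 requires Δl = ±1, so l_f ∈ {-1, 1}; with 0 ≤ l_f ≤ n_f−1 = 6, the allowed l_f values are {1}.
For l_f = 1: m_f ∈ {m_i−1, m_i, m_i+1} ∩ [−1, 1] = {-1, 0, 1} → 3 states.
Total: 3.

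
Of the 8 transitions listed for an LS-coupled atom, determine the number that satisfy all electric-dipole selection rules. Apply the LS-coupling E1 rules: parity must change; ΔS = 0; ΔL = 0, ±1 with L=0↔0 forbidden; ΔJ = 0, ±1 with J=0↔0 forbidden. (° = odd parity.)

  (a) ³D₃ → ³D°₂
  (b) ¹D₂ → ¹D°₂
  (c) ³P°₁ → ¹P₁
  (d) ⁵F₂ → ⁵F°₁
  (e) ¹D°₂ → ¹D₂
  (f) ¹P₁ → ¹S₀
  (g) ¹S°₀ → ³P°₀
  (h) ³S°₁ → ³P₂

5

(a) allowed
(b) allowed
(c) forbidden (ΔS fails)
(d) allowed
(e) allowed
(f) forbidden (parity fails)
(g) forbidden (parity, ΔS, ΔJ fail)
(h) allowed
Total allowed: 5 of 8.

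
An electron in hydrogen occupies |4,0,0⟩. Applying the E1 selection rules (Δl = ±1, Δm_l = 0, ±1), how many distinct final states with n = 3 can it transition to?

E1 requires Δl = ±1, so l_f ∈ {-1, 1}; with 0 ≤ l_f ≤ n_f−1 = 2, the allowed l_f values are {1}.
For l_f = 1: m_f ∈ {m_i−1, m_i, m_i+1} ∩ [−1, 1] = {-1, 0, 1} → 3 states.
Total: 3.

3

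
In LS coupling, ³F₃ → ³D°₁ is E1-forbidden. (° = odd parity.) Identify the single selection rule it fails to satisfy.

ΔJ = 0, ±1 (not J=0↔0): J: 3 → 1, ΔJ = -2 — fails.
Parity must change: even → odd — ok.
ΔL = 0, ±1 (not L=0↔0): L: 3 → 2, ΔL = -1 — ok.
ΔS = 0: S: 1 → 1 — ok.

the ΔJ = 0, ±1 rule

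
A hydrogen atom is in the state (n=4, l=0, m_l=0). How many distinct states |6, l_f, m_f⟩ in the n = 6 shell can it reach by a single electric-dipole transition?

3

E1 requires Δl = ±1, so l_f ∈ {-1, 1}; with 0 ≤ l_f ≤ n_f−1 = 5, the allowed l_f values are {1}.
For l_f = 1: m_f ∈ {m_i−1, m_i, m_i+1} ∩ [−1, 1] = {-1, 0, 1} → 3 states.
Total: 3.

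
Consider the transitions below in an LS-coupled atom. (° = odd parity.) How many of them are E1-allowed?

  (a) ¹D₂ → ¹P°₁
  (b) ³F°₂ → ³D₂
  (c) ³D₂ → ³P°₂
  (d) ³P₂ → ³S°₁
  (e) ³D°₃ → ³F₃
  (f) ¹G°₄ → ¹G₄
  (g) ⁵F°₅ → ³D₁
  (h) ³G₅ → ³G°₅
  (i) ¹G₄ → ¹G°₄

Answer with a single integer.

(a) allowed
(b) allowed
(c) allowed
(d) allowed
(e) allowed
(f) allowed
(g) forbidden (ΔS, ΔJ fail)
(h) allowed
(i) allowed
Total allowed: 8 of 9.

8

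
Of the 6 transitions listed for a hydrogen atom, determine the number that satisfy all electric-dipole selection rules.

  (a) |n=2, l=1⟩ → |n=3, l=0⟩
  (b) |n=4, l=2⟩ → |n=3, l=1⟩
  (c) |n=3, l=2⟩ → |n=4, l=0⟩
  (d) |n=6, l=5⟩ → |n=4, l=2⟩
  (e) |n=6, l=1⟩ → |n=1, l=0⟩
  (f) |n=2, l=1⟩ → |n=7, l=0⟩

4

(a) allowed
(b) allowed
(c) forbidden — Δl = -2 (E1 requires Δl = ±1)
(d) forbidden — Δl = -3 (E1 requires Δl = ±1)
(e) allowed
(f) allowed
Total allowed: 4 of 6.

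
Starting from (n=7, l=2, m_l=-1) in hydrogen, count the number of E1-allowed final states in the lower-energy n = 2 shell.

E1 requires Δl = ±1, so l_f ∈ {1, 3}; with 0 ≤ l_f ≤ n_f−1 = 1, the allowed l_f values are {1}.
For l_f = 1: m_f ∈ {m_i−1, m_i, m_i+1} ∩ [−1, 1] = {-1, 0} → 2 states.
Total: 2.

2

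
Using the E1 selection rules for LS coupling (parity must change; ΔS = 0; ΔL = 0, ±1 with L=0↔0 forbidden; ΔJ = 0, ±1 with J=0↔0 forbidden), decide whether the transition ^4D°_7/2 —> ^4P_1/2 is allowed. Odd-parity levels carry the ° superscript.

forbidden

Parity must change: odd → even — passes.
ΔS = 0: S: 3/2 → 3/2 — passes.
ΔL = 0, ±1 (not L=0↔0): L: 2 → 1, ΔL = -1 — passes.
ΔJ = 0, ±1 (not J=0↔0): J: 7/2 → 1/2, ΔJ = -3 — fails.
Rule(s) violated: ΔJ.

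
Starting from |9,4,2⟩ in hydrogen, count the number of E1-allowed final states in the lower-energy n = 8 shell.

6

E1 requires Δl = ±1, so l_f ∈ {3, 5}; with 0 ≤ l_f ≤ n_f−1 = 7, the allowed l_f values are {3, 5}.
For l_f = 3: m_f ∈ {m_i−1, m_i, m_i+1} ∩ [−3, 3] = {1, 2, 3} → 3 states.
For l_f = 5: m_f ∈ {m_i−1, m_i, m_i+1} ∩ [−5, 5] = {1, 2, 3} → 3 states.
Total: 6.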